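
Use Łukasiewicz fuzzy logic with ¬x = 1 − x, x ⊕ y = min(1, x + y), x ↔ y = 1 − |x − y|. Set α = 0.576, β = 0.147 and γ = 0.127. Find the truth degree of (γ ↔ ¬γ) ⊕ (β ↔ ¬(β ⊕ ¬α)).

¬γ = 1 − 0.127 = 0.873
γ ↔ ¬γ = 1 − |0.127 − 0.873| = 1 − 0.746 = 0.254
¬α = 1 − 0.576 = 0.424
β ⊕ ¬α = min(1, 0.147 + 0.424) = min(1, 0.571) = 0.571
¬(β ⊕ ¬α) = 1 − 0.571 = 0.429
β ↔ ¬(β ⊕ ¬α) = 1 − |0.147 − 0.429| = 1 − 0.282 = 0.718
(γ ↔ ¬γ) ⊕ (β ↔ ¬(β ⊕ ¬α)) = min(1, 0.254 + 0.718) = min(1, 0.972) = 0.972

0.972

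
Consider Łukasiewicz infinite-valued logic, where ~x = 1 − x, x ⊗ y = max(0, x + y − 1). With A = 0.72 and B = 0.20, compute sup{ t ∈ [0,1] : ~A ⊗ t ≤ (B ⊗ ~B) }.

~A = 1 − 0.72 = 0.28
So the left factor is ~A = 0.28.
~B = 1 − 0.20 = 0.80
B ⊗ ~B = max(0, 0.20 + 0.80 − 1) = max(0, 0.00) = 0.00
So the right-hand bound is B ⊗ ~B = 0.00.
The residuum of the Łukasiewicz t-norm gives the supremum: min(1, 1 − 0.28 + 0.00).
1 − 0.28 + 0.00 = 0.72, so t = min(1, 0.72) = 0.72.
Check: 0.28 ⊗ 0.72 = max(0, 0.00) = 0.00 ≤ 0.00.

0.72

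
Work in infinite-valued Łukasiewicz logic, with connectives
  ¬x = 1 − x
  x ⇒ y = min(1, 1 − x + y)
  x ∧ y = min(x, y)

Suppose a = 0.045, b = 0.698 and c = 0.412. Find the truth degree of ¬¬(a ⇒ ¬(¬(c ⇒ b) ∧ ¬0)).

c ⇒ b = min(1, 1 − 0.412 + 0.698) = min(1, 1.286) = 1.000
¬(c ⇒ b) = 1 − 1.000 = 0.000
¬0 = 1 − 0.000 = 1.000
¬(c ⇒ b) ∧ ¬0 = min(0.000, 1.000) = 0.000
¬(¬(c ⇒ b) ∧ ¬0) = 1 − 0.000 = 1.000
a ⇒ ¬(¬(c ⇒ b) ∧ ¬0) = min(1, 1 − 0.045 + 1.000) = min(1, 1.955) = 1.000
¬(a ⇒ ¬(¬(c ⇒ b) ∧ ¬0)) = 1 − 1.000 = 0.000
¬¬(a ⇒ ¬(¬(c ⇒ b) ∧ ¬0)) = 1 − 0.000 = 1.000

1.000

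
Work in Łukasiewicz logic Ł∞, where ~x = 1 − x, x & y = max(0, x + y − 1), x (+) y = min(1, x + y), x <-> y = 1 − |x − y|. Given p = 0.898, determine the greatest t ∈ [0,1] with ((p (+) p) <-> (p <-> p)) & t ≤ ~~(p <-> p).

1.000

p (+) p = min(1, 0.898 + 0.898) = min(1, 1.796) = 1.000
p <-> p = 1 − |0.898 − 0.898| = 1 − 0.000 = 1.000
(p (+) p) <-> (p <-> p) = 1 − |1.000 − 1.000| = 1 − 0.000 = 1.000
So the left factor is (p (+) p) <-> (p <-> p) = 1.000.
~(p <-> p) = 1 − 1.000 = 0.000
~~(p <-> p) = 1 − 0.000 = 1.000
So the right-hand bound is ~~(p <-> p) = 1.000.
The residuum of the Łukasiewicz t-norm gives the supremum: min(1, 1 − 1.000 + 1.000).
1 − 1.000 + 1.000 = 1.000, so t = min(1, 1.000) = 1.000.
Check: 1.000 & 1.000 = max(0, 1.000) = 1.000 ≤ 1.000.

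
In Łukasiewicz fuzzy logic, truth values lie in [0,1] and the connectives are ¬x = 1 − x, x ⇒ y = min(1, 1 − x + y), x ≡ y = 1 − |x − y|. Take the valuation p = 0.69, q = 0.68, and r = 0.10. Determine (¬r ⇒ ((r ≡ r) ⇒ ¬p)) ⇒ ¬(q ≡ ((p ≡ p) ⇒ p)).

¬r = 1 − 0.10 = 0.90
r ≡ r = 1 − |0.10 − 0.10| = 1 − 0.00 = 1.00
¬p = 1 − 0.69 = 0.31
(r ≡ r) ⇒ ¬p = min(1, 1 − 1.00 + 0.31) = min(1, 0.31) = 0.31
¬r ⇒ ((r ≡ r) ⇒ ¬p) = min(1, 1 − 0.90 + 0.31) = min(1, 0.41) = 0.41
p ≡ p = 1 − |0.69 − 0.69| = 1 − 0.00 = 1.00
(p ≡ p) ⇒ p = min(1, 1 − 1.00 + 0.69) = min(1, 0.69) = 0.69
q ≡ ((p ≡ p) ⇒ p) = 1 − |0.68 − 0.69| = 1 − 0.01 = 0.99
¬(q ≡ ((p ≡ p) ⇒ p)) = 1 − 0.99 = 0.01
(¬r ⇒ ((r ≡ r) ⇒ ¬p)) ⇒ ¬(q ≡ ((p ≡ p) ⇒ p)) = min(1, 1 − 0.41 + 0.01) = min(1, 0.60) = 0.60

0.60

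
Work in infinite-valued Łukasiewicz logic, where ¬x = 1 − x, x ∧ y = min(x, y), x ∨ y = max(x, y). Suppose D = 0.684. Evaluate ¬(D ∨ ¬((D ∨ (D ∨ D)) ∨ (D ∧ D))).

D ∨ D = max(0.684, 0.684) = 0.684
D ∨ (D ∨ D) = max(0.684, 0.684) = 0.684
D ∧ D = min(0.684, 0.684) = 0.684
(D ∨ (D ∨ D)) ∨ (D ∧ D) = max(0.684, 0.684) = 0.684
¬((D ∨ (D ∨ D)) ∨ (D ∧ D)) = 1 − 0.684 = 0.316
D ∨ ¬((D ∨ (D ∨ D)) ∨ (D ∧ D)) = max(0.684, 0.316) = 0.684
¬(D ∨ ¬((D ∨ (D ∨ D)) ∨ (D ∧ D))) = 1 − 0.684 = 0.316

0.316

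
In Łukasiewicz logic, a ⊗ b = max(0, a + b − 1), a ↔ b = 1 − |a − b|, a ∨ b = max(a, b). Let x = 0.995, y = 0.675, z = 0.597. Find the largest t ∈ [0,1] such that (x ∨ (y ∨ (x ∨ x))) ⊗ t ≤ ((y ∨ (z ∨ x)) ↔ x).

x ∨ x = max(0.995, 0.995) = 0.995
y ∨ (x ∨ x) = max(0.675, 0.995) = 0.995
x ∨ (y ∨ (x ∨ x)) = max(0.995, 0.995) = 0.995
So the left factor is x ∨ (y ∨ (x ∨ x)) = 0.995.
z ∨ x = max(0.597, 0.995) = 0.995
y ∨ (z ∨ x) = max(0.675, 0.995) = 0.995
(y ∨ (z ∨ x)) ↔ x = 1 − |0.995 − 0.995| = 1 − 0.000 = 1.000
So the right-hand bound is (y ∨ (z ∨ x)) ↔ x = 1.000.
The residuum of the Łukasiewicz t-norm gives the supremum: min(1, 1 − 0.995 + 1.000).
1 − 0.995 + 1.000 = 1.005, so t = min(1, 1.005) = 1.000.
Check: 0.995 ⊗ 1.000 = max(0, 0.995) = 0.995 ≤ 1.000.

1.000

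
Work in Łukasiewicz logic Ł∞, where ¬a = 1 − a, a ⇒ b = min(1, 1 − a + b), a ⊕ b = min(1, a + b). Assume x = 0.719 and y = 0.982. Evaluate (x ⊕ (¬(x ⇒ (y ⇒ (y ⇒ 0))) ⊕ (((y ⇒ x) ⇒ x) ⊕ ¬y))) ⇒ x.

0.719

y ⇒ 0 = min(1, 1 − 0.982 + 0.000) = min(1, 0.018) = 0.018
y ⇒ (y ⇒ 0) = min(1, 1 − 0.982 + 0.018) = min(1, 0.036) = 0.036
x ⇒ (y ⇒ (y ⇒ 0)) = min(1, 1 − 0.719 + 0.036) = min(1, 0.317) = 0.317
¬(x ⇒ (y ⇒ (y ⇒ 0))) = 1 − 0.317 = 0.683
y ⇒ x = min(1, 1 − 0.982 + 0.719) = min(1, 0.737) = 0.737
(y ⇒ x) ⇒ x = min(1, 1 − 0.737 + 0.719) = min(1, 0.982) = 0.982
¬y = 1 − 0.982 = 0.018
((y ⇒ x) ⇒ x) ⊕ ¬y = min(1, 0.982 + 0.018) = min(1, 1.000) = 1.000
¬(x ⇒ (y ⇒ (y ⇒ 0))) ⊕ (((y ⇒ x) ⇒ x) ⊕ ¬y) = min(1, 0.683 + 1.000) = min(1, 1.683) = 1.000
x ⊕ (¬(x ⇒ (y ⇒ (y ⇒ 0))) ⊕ (((y ⇒ x) ⇒ x) ⊕ ¬y)) = min(1, 0.719 + 1.000) = min(1, 1.719) = 1.000
(x ⊕ (¬(x ⇒ (y ⇒ (y ⇒ 0))) ⊕ (((y ⇒ x) ⇒ x) ⊕ ¬y))) ⇒ x = min(1, 1 − 1.000 + 0.719) = min(1, 0.719) = 0.719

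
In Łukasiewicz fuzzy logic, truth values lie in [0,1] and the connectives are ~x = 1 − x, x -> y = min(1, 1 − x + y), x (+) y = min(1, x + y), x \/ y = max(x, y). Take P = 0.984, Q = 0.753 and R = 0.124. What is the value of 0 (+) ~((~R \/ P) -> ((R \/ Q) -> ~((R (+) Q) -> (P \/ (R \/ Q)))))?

0.737

~R = 1 − 0.124 = 0.876
~R \/ P = max(0.876, 0.984) = 0.984
R \/ Q = max(0.124, 0.753) = 0.753
R (+) Q = min(1, 0.124 + 0.753) = min(1, 0.877) = 0.877
P \/ (R \/ Q) = max(0.984, 0.753) = 0.984
(R (+) Q) -> (P \/ (R \/ Q)) = min(1, 1 − 0.877 + 0.984) = min(1, 1.107) = 1.000
~((R (+) Q) -> (P \/ (R \/ Q))) = 1 − 1.000 = 0.000
(R \/ Q) -> ~((R (+) Q) -> (P \/ (R \/ Q))) = min(1, 1 − 0.753 + 0.000) = min(1, 0.247) = 0.247
(~R \/ P) -> ((R \/ Q) -> ~((R (+) Q) -> (P \/ (R \/ Q)))) = min(1, 1 − 0.984 + 0.247) = min(1, 0.263) = 0.263
~((~R \/ P) -> ((R \/ Q) -> ~((R (+) Q) -> (P \/ (R \/ Q))))) = 1 − 0.263 = 0.737
0 (+) ~((~R \/ P) -> ((R \/ Q) -> ~((R (+) Q) -> (P \/ (R \/ Q))))) = min(1, 0.000 + 0.737) = min(1, 0.737) = 0.737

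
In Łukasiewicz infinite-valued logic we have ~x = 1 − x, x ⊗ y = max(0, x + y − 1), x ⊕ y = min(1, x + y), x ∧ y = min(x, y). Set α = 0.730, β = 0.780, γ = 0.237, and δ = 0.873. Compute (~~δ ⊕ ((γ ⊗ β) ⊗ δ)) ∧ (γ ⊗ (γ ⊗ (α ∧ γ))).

~δ = 1 − 0.873 = 0.127
~~δ = 1 − 0.127 = 0.873
γ ⊗ β = max(0, 0.237 + 0.780 − 1) = max(0, 0.017) = 0.017
(γ ⊗ β) ⊗ δ = max(0, 0.017 + 0.873 − 1) = max(0, -0.110) = 0.000
~~δ ⊕ ((γ ⊗ β) ⊗ δ) = min(1, 0.873 + 0.000) = min(1, 0.873) = 0.873
α ∧ γ = min(0.730, 0.237) = 0.237
γ ⊗ (α ∧ γ) = max(0, 0.237 + 0.237 − 1) = max(0, -0.526) = 0.000
γ ⊗ (γ ⊗ (α ∧ γ)) = max(0, 0.237 + 0.000 − 1) = max(0, -0.763) = 0.000
(~~δ ⊕ ((γ ⊗ β) ⊗ δ)) ∧ (γ ⊗ (γ ⊗ (α ∧ γ))) = min(0.873, 0.000) = 0.000

0.000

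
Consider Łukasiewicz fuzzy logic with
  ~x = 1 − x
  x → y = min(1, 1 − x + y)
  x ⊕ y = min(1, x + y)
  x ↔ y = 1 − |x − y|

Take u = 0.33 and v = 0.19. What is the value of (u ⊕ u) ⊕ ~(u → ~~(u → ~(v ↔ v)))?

0.66

u ⊕ u = min(1, 0.33 + 0.33) = min(1, 0.66) = 0.66
v ↔ v = 1 − |0.19 − 0.19| = 1 − 0.00 = 1.00
~(v ↔ v) = 1 − 1.00 = 0.00
u → ~(v ↔ v) = min(1, 1 − 0.33 + 0.00) = min(1, 0.67) = 0.67
~(u → ~(v ↔ v)) = 1 − 0.67 = 0.33
~~(u → ~(v ↔ v)) = 1 − 0.33 = 0.67
u → ~~(u → ~(v ↔ v)) = min(1, 1 − 0.33 + 0.67) = min(1, 1.34) = 1.00
~(u → ~~(u → ~(v ↔ v))) = 1 − 1.00 = 0.00
(u ⊕ u) ⊕ ~(u → ~~(u → ~(v ↔ v))) = min(1, 0.66 + 0.00) = min(1, 0.66) = 0.66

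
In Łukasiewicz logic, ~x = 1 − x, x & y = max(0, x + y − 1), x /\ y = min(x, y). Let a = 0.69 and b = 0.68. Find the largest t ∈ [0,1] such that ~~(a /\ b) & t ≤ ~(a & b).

a /\ b = min(0.69, 0.68) = 0.68
~(a /\ b) = 1 − 0.68 = 0.32
~~(a /\ b) = 1 − 0.32 = 0.68
So the left factor is ~~(a /\ b) = 0.68.
a & b = max(0, 0.69 + 0.68 − 1) = max(0, 0.37) = 0.37
~(a & b) = 1 − 0.37 = 0.63
So the right-hand bound is ~(a & b) = 0.63.
The residuum of the Łukasiewicz t-norm gives the supremum: min(1, 1 − 0.68 + 0.63).
1 − 0.68 + 0.63 = 0.95, so t = min(1, 0.95) = 0.95.
Check: 0.68 & 0.95 = max(0, 0.63) = 0.63 ≤ 0.63.

0.95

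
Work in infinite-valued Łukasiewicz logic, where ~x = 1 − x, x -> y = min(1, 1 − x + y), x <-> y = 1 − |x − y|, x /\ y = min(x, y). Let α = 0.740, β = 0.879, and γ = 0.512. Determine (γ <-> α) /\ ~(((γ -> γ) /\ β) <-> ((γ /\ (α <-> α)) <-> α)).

0.107

γ <-> α = 1 − |0.512 − 0.740| = 1 − 0.228 = 0.772
γ -> γ = min(1, 1 − 0.512 + 0.512) = min(1, 1.000) = 1.000
(γ -> γ) /\ β = min(1.000, 0.879) = 0.879
α <-> α = 1 − |0.740 − 0.740| = 1 − 0.000 = 1.000
γ /\ (α <-> α) = min(0.512, 1.000) = 0.512
(γ /\ (α <-> α)) <-> α = 1 − |0.512 − 0.740| = 1 − 0.228 = 0.772
((γ -> γ) /\ β) <-> ((γ /\ (α <-> α)) <-> α) = 1 − |0.879 − 0.772| = 1 − 0.107 = 0.893
~(((γ -> γ) /\ β) <-> ((γ /\ (α <-> α)) <-> α)) = 1 − 0.893 = 0.107
(γ <-> α) /\ ~(((γ -> γ) /\ β) <-> ((γ /\ (α <-> α)) <-> α)) = min(0.772, 0.107) = 0.107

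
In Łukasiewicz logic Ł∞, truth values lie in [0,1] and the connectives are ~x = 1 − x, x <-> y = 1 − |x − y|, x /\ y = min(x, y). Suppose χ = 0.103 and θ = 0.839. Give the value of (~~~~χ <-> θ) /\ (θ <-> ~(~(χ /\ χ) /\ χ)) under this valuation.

0.264

~χ = 1 − 0.103 = 0.897
~~χ = 1 − 0.897 = 0.103
~~~χ = 1 − 0.103 = 0.897
~~~~χ = 1 − 0.897 = 0.103
~~~~χ <-> θ = 1 − |0.103 − 0.839| = 1 − 0.736 = 0.264
χ /\ χ = min(0.103, 0.103) = 0.103
~(χ /\ χ) = 1 − 0.103 = 0.897
~(χ /\ χ) /\ χ = min(0.897, 0.103) = 0.103
~(~(χ /\ χ) /\ χ) = 1 − 0.103 = 0.897
θ <-> ~(~(χ /\ χ) /\ χ) = 1 − |0.839 − 0.897| = 1 − 0.058 = 0.942
(~~~~χ <-> θ) /\ (θ <-> ~(~(χ /\ χ) /\ χ)) = min(0.264, 0.942) = 0.264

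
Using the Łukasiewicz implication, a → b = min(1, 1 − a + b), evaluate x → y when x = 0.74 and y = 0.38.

0.64

x → y = min(1, 1 − 0.74 + 0.38) = min(1, 0.64) = 0.64
For comparison, the Gödel implication (1 if a ≤ b else b) would give 0.38.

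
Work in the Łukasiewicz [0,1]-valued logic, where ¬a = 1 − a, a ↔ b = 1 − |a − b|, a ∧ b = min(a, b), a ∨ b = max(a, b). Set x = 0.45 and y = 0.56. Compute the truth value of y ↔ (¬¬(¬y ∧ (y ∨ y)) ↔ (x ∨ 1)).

0.88

¬y = 1 − 0.56 = 0.44
y ∨ y = max(0.56, 0.56) = 0.56
¬y ∧ (y ∨ y) = min(0.44, 0.56) = 0.44
¬(¬y ∧ (y ∨ y)) = 1 − 0.44 = 0.56
¬¬(¬y ∧ (y ∨ y)) = 1 − 0.56 = 0.44
x ∨ 1 = max(0.45, 1.00) = 1.00
¬¬(¬y ∧ (y ∨ y)) ↔ (x ∨ 1) = 1 − |0.44 − 1.00| = 1 − 0.56 = 0.44
y ↔ (¬¬(¬y ∧ (y ∨ y)) ↔ (x ∨ 1)) = 1 − |0.56 − 0.44| = 1 − 0.12 = 0.88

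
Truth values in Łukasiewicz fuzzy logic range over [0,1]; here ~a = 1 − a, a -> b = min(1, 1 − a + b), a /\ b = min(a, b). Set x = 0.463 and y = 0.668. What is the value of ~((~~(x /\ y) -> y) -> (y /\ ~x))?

x /\ y = min(0.463, 0.668) = 0.463
~(x /\ y) = 1 − 0.463 = 0.537
~~(x /\ y) = 1 − 0.537 = 0.463
~~(x /\ y) -> y = min(1, 1 − 0.463 + 0.668) = min(1, 1.205) = 1.000
~x = 1 − 0.463 = 0.537
y /\ ~x = min(0.668, 0.537) = 0.537
(~~(x /\ y) -> y) -> (y /\ ~x) = min(1, 1 − 1.000 + 0.537) = min(1, 0.537) = 0.537
~((~~(x /\ y) -> y) -> (y /\ ~x)) = 1 − 0.537 = 0.463

0.463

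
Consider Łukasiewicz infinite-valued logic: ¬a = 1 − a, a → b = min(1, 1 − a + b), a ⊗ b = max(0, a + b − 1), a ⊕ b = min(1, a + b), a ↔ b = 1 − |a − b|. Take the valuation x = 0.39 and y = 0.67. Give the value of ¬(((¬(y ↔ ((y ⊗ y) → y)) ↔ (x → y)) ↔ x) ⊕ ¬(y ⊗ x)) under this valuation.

y ⊗ y = max(0, 0.67 + 0.67 − 1) = max(0, 0.34) = 0.34
(y ⊗ y) → y = min(1, 1 − 0.34 + 0.67) = min(1, 1.33) = 1.00
y ↔ ((y ⊗ y) → y) = 1 − |0.67 − 1.00| = 1 − 0.33 = 0.67
¬(y ↔ ((y ⊗ y) → y)) = 1 − 0.67 = 0.33
x → y = min(1, 1 − 0.39 + 0.67) = min(1, 1.28) = 1.00
¬(y ↔ ((y ⊗ y) → y)) ↔ (x → y) = 1 − |0.33 − 1.00| = 1 − 0.67 = 0.33
(¬(y ↔ ((y ⊗ y) → y)) ↔ (x → y)) ↔ x = 1 − |0.33 − 0.39| = 1 − 0.06 = 0.94
y ⊗ x = max(0, 0.67 + 0.39 − 1) = max(0, 0.06) = 0.06
¬(y ⊗ x) = 1 − 0.06 = 0.94
((¬(y ↔ ((y ⊗ y) → y)) ↔ (x → y)) ↔ x) ⊕ ¬(y ⊗ x) = min(1, 0.94 + 0.94) = min(1, 1.88) = 1.00
¬(((¬(y ↔ ((y ⊗ y) → y)) ↔ (x → y)) ↔ x) ⊕ ¬(y ⊗ x)) = 1 − 1.00 = 0.00

0.00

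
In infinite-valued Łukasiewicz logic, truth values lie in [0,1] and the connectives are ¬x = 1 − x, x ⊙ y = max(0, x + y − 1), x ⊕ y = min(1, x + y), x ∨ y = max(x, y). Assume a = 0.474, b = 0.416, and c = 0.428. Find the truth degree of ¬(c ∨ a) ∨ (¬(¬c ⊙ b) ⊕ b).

1.000

c ∨ a = max(0.428, 0.474) = 0.474
¬(c ∨ a) = 1 − 0.474 = 0.526
¬c = 1 − 0.428 = 0.572
¬c ⊙ b = max(0, 0.572 + 0.416 − 1) = max(0, -0.012) = 0.000
¬(¬c ⊙ b) = 1 − 0.000 = 1.000
¬(¬c ⊙ b) ⊕ b = min(1, 1.000 + 0.416) = min(1, 1.416) = 1.000
¬(c ∨ a) ∨ (¬(¬c ⊙ b) ⊕ b) = max(0.526, 1.000) = 1.000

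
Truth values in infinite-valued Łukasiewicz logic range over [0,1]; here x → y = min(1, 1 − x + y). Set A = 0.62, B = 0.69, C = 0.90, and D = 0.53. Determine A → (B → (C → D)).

1.00

C → D = min(1, 1 − 0.90 + 0.53) = min(1, 0.63) = 0.63
B → (C → D) = min(1, 1 − 0.69 + 0.63) = min(1, 0.94) = 0.94
A → (B → (C → D)) = min(1, 1 − 0.62 + 0.94) = min(1, 1.32) = 1.00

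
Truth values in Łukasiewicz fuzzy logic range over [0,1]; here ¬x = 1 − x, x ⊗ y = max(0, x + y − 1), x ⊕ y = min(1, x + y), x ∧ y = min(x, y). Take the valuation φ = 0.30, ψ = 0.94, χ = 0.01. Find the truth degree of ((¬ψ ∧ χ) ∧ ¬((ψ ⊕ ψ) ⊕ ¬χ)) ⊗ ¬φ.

0.00

¬ψ = 1 − 0.94 = 0.06
¬ψ ∧ χ = min(0.06, 0.01) = 0.01
ψ ⊕ ψ = min(1, 0.94 + 0.94) = min(1, 1.88) = 1.00
¬χ = 1 − 0.01 = 0.99
(ψ ⊕ ψ) ⊕ ¬χ = min(1, 1.00 + 0.99) = min(1, 1.99) = 1.00
¬((ψ ⊕ ψ) ⊕ ¬χ) = 1 − 1.00 = 0.00
(¬ψ ∧ χ) ∧ ¬((ψ ⊕ ψ) ⊕ ¬χ) = min(0.01, 0.00) = 0.00
¬φ = 1 − 0.30 = 0.70
((¬ψ ∧ χ) ∧ ¬((ψ ⊕ ψ) ⊕ ¬χ)) ⊗ ¬φ = max(0, 0.00 + 0.70 − 1) = max(0, -0.30) = 0.00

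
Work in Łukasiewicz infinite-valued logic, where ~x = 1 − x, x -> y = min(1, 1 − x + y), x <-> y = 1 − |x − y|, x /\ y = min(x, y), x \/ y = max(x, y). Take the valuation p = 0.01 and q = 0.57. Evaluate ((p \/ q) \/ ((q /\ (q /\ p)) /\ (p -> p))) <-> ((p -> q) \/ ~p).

0.57

p \/ q = max(0.01, 0.57) = 0.57
q /\ p = min(0.57, 0.01) = 0.01
q /\ (q /\ p) = min(0.57, 0.01) = 0.01
p -> p = min(1, 1 − 0.01 + 0.01) = min(1, 1.00) = 1.00
(q /\ (q /\ p)) /\ (p -> p) = min(0.01, 1.00) = 0.01
(p \/ q) \/ ((q /\ (q /\ p)) /\ (p -> p)) = max(0.57, 0.01) = 0.57
p -> q = min(1, 1 − 0.01 + 0.57) = min(1, 1.56) = 1.00
~p = 1 − 0.01 = 0.99
(p -> q) \/ ~p = max(1.00, 0.99) = 1.00
((p \/ q) \/ ((q /\ (q /\ p)) /\ (p -> p))) <-> ((p -> q) \/ ~p) = 1 − |0.57 − 1.00| = 1 − 0.43 = 0.57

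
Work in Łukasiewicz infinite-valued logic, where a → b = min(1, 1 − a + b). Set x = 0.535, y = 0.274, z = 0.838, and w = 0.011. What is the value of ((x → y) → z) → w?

x → y = min(1, 1 − 0.535 + 0.274) = min(1, 0.739) = 0.739
(x → y) → z = min(1, 1 − 0.739 + 0.838) = min(1, 1.099) = 1.000
((x → y) → z) → w = min(1, 1 − 1.000 + 0.011) = min(1, 0.011) = 0.011

0.011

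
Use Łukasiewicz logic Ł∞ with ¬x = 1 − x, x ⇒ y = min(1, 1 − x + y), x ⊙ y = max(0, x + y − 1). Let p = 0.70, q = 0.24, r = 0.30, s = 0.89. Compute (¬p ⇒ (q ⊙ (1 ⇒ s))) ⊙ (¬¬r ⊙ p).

0.00

¬p = 1 − 0.70 = 0.30
1 ⇒ s = min(1, 1 − 1.00 + 0.89) = min(1, 0.89) = 0.89
q ⊙ (1 ⇒ s) = max(0, 0.24 + 0.89 − 1) = max(0, 0.13) = 0.13
¬p ⇒ (q ⊙ (1 ⇒ s)) = min(1, 1 − 0.30 + 0.13) = min(1, 0.83) = 0.83
¬r = 1 − 0.30 = 0.70
¬¬r = 1 − 0.70 = 0.30
¬¬r ⊙ p = max(0, 0.30 + 0.70 − 1) = max(0, 0.00) = 0.00
(¬p ⇒ (q ⊙ (1 ⇒ s))) ⊙ (¬¬r ⊙ p) = max(0, 0.83 + 0.00 − 1) = max(0, -0.17) = 0.00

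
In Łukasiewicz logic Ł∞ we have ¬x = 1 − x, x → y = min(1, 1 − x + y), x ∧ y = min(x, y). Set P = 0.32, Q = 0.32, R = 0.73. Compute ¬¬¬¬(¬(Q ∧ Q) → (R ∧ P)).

0.64

Q ∧ Q = min(0.32, 0.32) = 0.32
¬(Q ∧ Q) = 1 − 0.32 = 0.68
R ∧ P = min(0.73, 0.32) = 0.32
¬(Q ∧ Q) → (R ∧ P) = min(1, 1 − 0.68 + 0.32) = min(1, 0.64) = 0.64
¬(¬(Q ∧ Q) → (R ∧ P)) = 1 − 0.64 = 0.36
¬¬(¬(Q ∧ Q) → (R ∧ P)) = 1 − 0.36 = 0.64
¬¬¬(¬(Q ∧ Q) → (R ∧ P)) = 1 − 0.64 = 0.36
¬¬¬¬(¬(Q ∧ Q) → (R ∧ P)) = 1 − 0.36 = 0.64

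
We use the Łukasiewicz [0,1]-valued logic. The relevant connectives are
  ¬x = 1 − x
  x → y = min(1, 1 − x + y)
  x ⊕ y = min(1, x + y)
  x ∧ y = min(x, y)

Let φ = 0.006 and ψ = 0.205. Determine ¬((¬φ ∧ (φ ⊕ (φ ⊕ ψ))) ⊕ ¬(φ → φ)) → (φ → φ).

1.000

¬φ = 1 − 0.006 = 0.994
φ ⊕ ψ = min(1, 0.006 + 0.205) = min(1, 0.211) = 0.211
φ ⊕ (φ ⊕ ψ) = min(1, 0.006 + 0.211) = min(1, 0.217) = 0.217
¬φ ∧ (φ ⊕ (φ ⊕ ψ)) = min(0.994, 0.217) = 0.217
φ → φ = min(1, 1 − 0.006 + 0.006) = min(1, 1.000) = 1.000
¬(φ → φ) = 1 − 1.000 = 0.000
(¬φ ∧ (φ ⊕ (φ ⊕ ψ))) ⊕ ¬(φ → φ) = min(1, 0.217 + 0.000) = min(1, 0.217) = 0.217
¬((¬φ ∧ (φ ⊕ (φ ⊕ ψ))) ⊕ ¬(φ → φ)) = 1 − 0.217 = 0.783
¬((¬φ ∧ (φ ⊕ (φ ⊕ ψ))) ⊕ ¬(φ → φ)) → (φ → φ) = min(1, 1 − 0.783 + 1.000) = min(1, 1.217) = 1.000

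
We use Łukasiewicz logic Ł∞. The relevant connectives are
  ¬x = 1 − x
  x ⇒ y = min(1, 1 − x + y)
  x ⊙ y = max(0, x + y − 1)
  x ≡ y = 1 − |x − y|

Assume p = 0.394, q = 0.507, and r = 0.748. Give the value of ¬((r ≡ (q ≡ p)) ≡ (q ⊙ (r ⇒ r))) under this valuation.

q ≡ p = 1 − |0.507 − 0.394| = 1 − 0.113 = 0.887
r ≡ (q ≡ p) = 1 − |0.748 − 0.887| = 1 − 0.139 = 0.861
r ⇒ r = min(1, 1 − 0.748 + 0.748) = min(1, 1.000) = 1.000
q ⊙ (r ⇒ r) = max(0, 0.507 + 1.000 − 1) = max(0, 0.507) = 0.507
(r ≡ (q ≡ p)) ≡ (q ⊙ (r ⇒ r)) = 1 − |0.861 − 0.507| = 1 − 0.354 = 0.646
¬((r ≡ (q ≡ p)) ≡ (q ⊙ (r ⇒ r))) = 1 − 0.646 = 0.354

0.354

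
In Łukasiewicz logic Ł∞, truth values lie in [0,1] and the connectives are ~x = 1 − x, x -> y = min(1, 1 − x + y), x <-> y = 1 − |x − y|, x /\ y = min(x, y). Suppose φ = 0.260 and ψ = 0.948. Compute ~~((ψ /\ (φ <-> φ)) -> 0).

φ <-> φ = 1 − |0.260 − 0.260| = 1 − 0.000 = 1.000
ψ /\ (φ <-> φ) = min(0.948, 1.000) = 0.948
(ψ /\ (φ <-> φ)) -> 0 = min(1, 1 − 0.948 + 0.000) = min(1, 0.052) = 0.052
~((ψ /\ (φ <-> φ)) -> 0) = 1 − 0.052 = 0.948
~~((ψ /\ (φ <-> φ)) -> 0) = 1 − 0.948 = 0.052

0.052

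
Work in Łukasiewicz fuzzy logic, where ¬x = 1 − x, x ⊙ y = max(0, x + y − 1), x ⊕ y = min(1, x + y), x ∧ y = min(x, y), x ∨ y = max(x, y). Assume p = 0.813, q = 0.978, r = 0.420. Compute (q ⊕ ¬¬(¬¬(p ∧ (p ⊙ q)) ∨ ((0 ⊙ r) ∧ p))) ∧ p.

p ⊙ q = max(0, 0.813 + 0.978 − 1) = max(0, 0.791) = 0.791
p ∧ (p ⊙ q) = min(0.813, 0.791) = 0.791
¬(p ∧ (p ⊙ q)) = 1 − 0.791 = 0.209
¬¬(p ∧ (p ⊙ q)) = 1 − 0.209 = 0.791
0 ⊙ r = max(0, 0.000 + 0.420 − 1) = max(0, -0.580) = 0.000
(0 ⊙ r) ∧ p = min(0.000, 0.813) = 0.000
¬¬(p ∧ (p ⊙ q)) ∨ ((0 ⊙ r) ∧ p) = max(0.791, 0.000) = 0.791
¬(¬¬(p ∧ (p ⊙ q)) ∨ ((0 ⊙ r) ∧ p)) = 1 − 0.791 = 0.209
¬¬(¬¬(p ∧ (p ⊙ q)) ∨ ((0 ⊙ r) ∧ p)) = 1 − 0.209 = 0.791
q ⊕ ¬¬(¬¬(p ∧ (p ⊙ q)) ∨ ((0 ⊙ r) ∧ p)) = min(1, 0.978 + 0.791) = min(1, 1.769) = 1.000
(q ⊕ ¬¬(¬¬(p ∧ (p ⊙ q)) ∨ ((0 ⊙ r) ∧ p))) ∧ p = min(1.000, 0.813) = 0.813

0.813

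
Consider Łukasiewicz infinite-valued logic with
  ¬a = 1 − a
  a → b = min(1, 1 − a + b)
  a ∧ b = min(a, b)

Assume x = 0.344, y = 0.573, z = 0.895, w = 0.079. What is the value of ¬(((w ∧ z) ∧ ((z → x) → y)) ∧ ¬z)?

w ∧ z = min(0.079, 0.895) = 0.079
z → x = min(1, 1 − 0.895 + 0.344) = min(1, 0.449) = 0.449
(z → x) → y = min(1, 1 − 0.449 + 0.573) = min(1, 1.124) = 1.000
(w ∧ z) ∧ ((z → x) → y) = min(0.079, 1.000) = 0.079
¬z = 1 − 0.895 = 0.105
((w ∧ z) ∧ ((z → x) → y)) ∧ ¬z = min(0.079, 0.105) = 0.079
¬(((w ∧ z) ∧ ((z → x) → y)) ∧ ¬z) = 1 − 0.079 = 0.921

0.921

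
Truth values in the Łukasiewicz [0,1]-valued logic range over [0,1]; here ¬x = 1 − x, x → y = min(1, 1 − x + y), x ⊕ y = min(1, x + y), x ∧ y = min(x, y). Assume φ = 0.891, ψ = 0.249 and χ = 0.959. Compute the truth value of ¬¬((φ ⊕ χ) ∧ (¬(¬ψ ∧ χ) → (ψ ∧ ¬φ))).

0.860

φ ⊕ χ = min(1, 0.891 + 0.959) = min(1, 1.850) = 1.000
¬ψ = 1 − 0.249 = 0.751
¬ψ ∧ χ = min(0.751, 0.959) = 0.751
¬(¬ψ ∧ χ) = 1 − 0.751 = 0.249
¬φ = 1 − 0.891 = 0.109
ψ ∧ ¬φ = min(0.249, 0.109) = 0.109
¬(¬ψ ∧ χ) → (ψ ∧ ¬φ) = min(1, 1 − 0.249 + 0.109) = min(1, 0.860) = 0.860
(φ ⊕ χ) ∧ (¬(¬ψ ∧ χ) → (ψ ∧ ¬φ)) = min(1.000, 0.860) = 0.860
¬((φ ⊕ χ) ∧ (¬(¬ψ ∧ χ) → (ψ ∧ ¬φ))) = 1 − 0.860 = 0.140
¬¬((φ ⊕ χ) ∧ (¬(¬ψ ∧ χ) → (ψ ∧ ¬φ))) = 1 − 0.140 = 0.860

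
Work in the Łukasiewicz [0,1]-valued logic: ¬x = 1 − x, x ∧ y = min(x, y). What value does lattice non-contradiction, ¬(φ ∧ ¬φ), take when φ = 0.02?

0.98

¬φ = 1 − 0.02 = 0.98
φ ∧ ¬φ = min(0.02, 0.98) = 0.02
¬(φ ∧ ¬φ) = 1 − 0.02 = 0.98
(The value 0.98 < 1 shows this instance is not satisfied; not a Ł∞-tautology — its value is 1 − min(a, 1−a).)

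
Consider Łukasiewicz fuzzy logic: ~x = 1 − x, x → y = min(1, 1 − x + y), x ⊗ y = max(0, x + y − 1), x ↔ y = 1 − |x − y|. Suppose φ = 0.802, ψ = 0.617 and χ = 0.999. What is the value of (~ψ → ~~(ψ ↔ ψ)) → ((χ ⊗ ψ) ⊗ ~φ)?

0.000

~ψ = 1 − 0.617 = 0.383
ψ ↔ ψ = 1 − |0.617 − 0.617| = 1 − 0.000 = 1.000
~(ψ ↔ ψ) = 1 − 1.000 = 0.000
~~(ψ ↔ ψ) = 1 − 0.000 = 1.000
~ψ → ~~(ψ ↔ ψ) = min(1, 1 − 0.383 + 1.000) = min(1, 1.617) = 1.000
χ ⊗ ψ = max(0, 0.999 + 0.617 − 1) = max(0, 0.616) = 0.616
~φ = 1 − 0.802 = 0.198
(χ ⊗ ψ) ⊗ ~φ = max(0, 0.616 + 0.198 − 1) = max(0, -0.186) = 0.000
(~ψ → ~~(ψ ↔ ψ)) → ((χ ⊗ ψ) ⊗ ~φ) = min(1, 1 − 1.000 + 0.000) = min(1, 0.000) = 0.000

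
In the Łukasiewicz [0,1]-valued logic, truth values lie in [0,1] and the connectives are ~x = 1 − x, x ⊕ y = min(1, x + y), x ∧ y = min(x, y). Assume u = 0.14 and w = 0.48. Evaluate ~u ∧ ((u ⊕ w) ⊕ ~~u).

~u = 1 − 0.14 = 0.86
u ⊕ w = min(1, 0.14 + 0.48) = min(1, 0.62) = 0.62
~~u = 1 − 0.86 = 0.14
(u ⊕ w) ⊕ ~~u = min(1, 0.62 + 0.14) = min(1, 0.76) = 0.76
~u ∧ ((u ⊕ w) ⊕ ~~u) = min(0.86, 0.76) = 0.76

0.76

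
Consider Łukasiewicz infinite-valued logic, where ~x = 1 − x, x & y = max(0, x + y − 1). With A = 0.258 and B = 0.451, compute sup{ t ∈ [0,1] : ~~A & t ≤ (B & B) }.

0.742

~A = 1 − 0.258 = 0.742
~~A = 1 − 0.742 = 0.258
So the left factor is ~~A = 0.258.
B & B = max(0, 0.451 + 0.451 − 1) = max(0, -0.098) = 0.000
So the right-hand bound is B & B = 0.000.
The residuum of the Łukasiewicz t-norm gives the supremum: min(1, 1 − 0.258 + 0.000).
1 − 0.258 + 0.000 = 0.742, so t = min(1, 0.742) = 0.742.
Check: 0.258 & 0.742 = max(0, 0.000) = 0.000 ≤ 0.000.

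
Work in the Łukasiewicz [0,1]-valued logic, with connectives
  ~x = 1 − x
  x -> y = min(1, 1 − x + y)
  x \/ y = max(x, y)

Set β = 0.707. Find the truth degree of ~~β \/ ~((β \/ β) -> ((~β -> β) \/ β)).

0.707

~β = 1 − 0.707 = 0.293
~~β = 1 − 0.293 = 0.707
β \/ β = max(0.707, 0.707) = 0.707
~β -> β = min(1, 1 − 0.293 + 0.707) = min(1, 1.414) = 1.000
(~β -> β) \/ β = max(1.000, 0.707) = 1.000
(β \/ β) -> ((~β -> β) \/ β) = min(1, 1 − 0.707 + 1.000) = min(1, 1.293) = 1.000
~((β \/ β) -> ((~β -> β) \/ β)) = 1 − 1.000 = 0.000
~~β \/ ~((β \/ β) -> ((~β -> β) \/ β)) = max(0.707, 0.000) = 0.707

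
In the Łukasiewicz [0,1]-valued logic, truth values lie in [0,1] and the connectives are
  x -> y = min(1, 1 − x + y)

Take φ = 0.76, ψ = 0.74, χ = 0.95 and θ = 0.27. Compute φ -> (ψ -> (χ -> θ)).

χ -> θ = min(1, 1 − 0.95 + 0.27) = min(1, 0.32) = 0.32
ψ -> (χ -> θ) = min(1, 1 − 0.74 + 0.32) = min(1, 0.58) = 0.58
φ -> (ψ -> (χ -> θ)) = min(1, 1 − 0.76 + 0.58) = min(1, 0.82) = 0.82

0.82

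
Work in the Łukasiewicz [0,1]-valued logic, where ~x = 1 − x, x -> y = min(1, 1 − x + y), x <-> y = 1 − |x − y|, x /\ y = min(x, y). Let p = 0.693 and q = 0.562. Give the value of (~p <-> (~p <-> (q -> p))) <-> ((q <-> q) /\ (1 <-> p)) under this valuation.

~p = 1 − 0.693 = 0.307
q -> p = min(1, 1 − 0.562 + 0.693) = min(1, 1.131) = 1.000
~p <-> (q -> p) = 1 − |0.307 − 1.000| = 1 − 0.693 = 0.307
~p <-> (~p <-> (q -> p)) = 1 − |0.307 − 0.307| = 1 − 0.000 = 1.000
q <-> q = 1 − |0.562 − 0.562| = 1 − 0.000 = 1.000
1 <-> p = 1 − |1.000 − 0.693| = 1 − 0.307 = 0.693
(q <-> q) /\ (1 <-> p) = min(1.000, 0.693) = 0.693
(~p <-> (~p <-> (q -> p))) <-> ((q <-> q) /\ (1 <-> p)) = 1 − |1.000 − 0.693| = 1 − 0.307 = 0.693

0.693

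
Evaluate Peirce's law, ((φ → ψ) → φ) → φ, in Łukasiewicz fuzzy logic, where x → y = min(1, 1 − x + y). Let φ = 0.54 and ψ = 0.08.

φ → ψ = min(1, 1 − 0.54 + 0.08) = min(1, 0.54) = 0.54
(φ → ψ) → φ = min(1, 1 − 0.54 + 0.54) = min(1, 1.00) = 1.00
((φ → ψ) → φ) → φ = min(1, 1 − 1.00 + 0.54) = min(1, 0.54) = 0.54
(The value 0.54 < 1 shows this instance is not satisfied; not a Ł∞-tautology in general.)

0.54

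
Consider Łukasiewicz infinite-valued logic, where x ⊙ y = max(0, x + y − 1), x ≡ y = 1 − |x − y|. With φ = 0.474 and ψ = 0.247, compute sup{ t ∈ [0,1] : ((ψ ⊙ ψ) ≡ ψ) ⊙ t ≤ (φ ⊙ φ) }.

0.247

ψ ⊙ ψ = max(0, 0.247 + 0.247 − 1) = max(0, -0.506) = 0.000
(ψ ⊙ ψ) ≡ ψ = 1 − |0.000 − 0.247| = 1 − 0.247 = 0.753
So the left factor is (ψ ⊙ ψ) ≡ ψ = 0.753.
φ ⊙ φ = max(0, 0.474 + 0.474 − 1) = max(0, -0.052) = 0.000
So the right-hand bound is φ ⊙ φ = 0.000.
The residuum of the Łukasiewicz t-norm gives the supremum: min(1, 1 − 0.753 + 0.000).
1 − 0.753 + 0.000 = 0.247, so t = min(1, 0.247) = 0.247.
Check: 0.753 ⊙ 0.247 = max(0, 0.000) = 0.000 ≤ 0.000.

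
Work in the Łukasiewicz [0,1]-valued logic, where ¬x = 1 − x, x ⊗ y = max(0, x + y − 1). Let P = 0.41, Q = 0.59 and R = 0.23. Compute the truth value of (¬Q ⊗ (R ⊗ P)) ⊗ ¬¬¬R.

¬Q = 1 − 0.59 = 0.41
R ⊗ P = max(0, 0.23 + 0.41 − 1) = max(0, -0.36) = 0.00
¬Q ⊗ (R ⊗ P) = max(0, 0.41 + 0.00 − 1) = max(0, -0.59) = 0.00
¬R = 1 − 0.23 = 0.77
¬¬R = 1 − 0.77 = 0.23
¬¬¬R = 1 − 0.23 = 0.77
(¬Q ⊗ (R ⊗ P)) ⊗ ¬¬¬R = max(0, 0.00 + 0.77 − 1) = max(0, -0.23) = 0.00

0.00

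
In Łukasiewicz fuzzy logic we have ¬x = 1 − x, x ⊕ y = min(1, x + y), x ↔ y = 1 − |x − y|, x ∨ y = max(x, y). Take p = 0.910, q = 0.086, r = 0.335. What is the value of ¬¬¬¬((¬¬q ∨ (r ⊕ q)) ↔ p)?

0.511

¬q = 1 − 0.086 = 0.914
¬¬q = 1 − 0.914 = 0.086
r ⊕ q = min(1, 0.335 + 0.086) = min(1, 0.421) = 0.421
¬¬q ∨ (r ⊕ q) = max(0.086, 0.421) = 0.421
(¬¬q ∨ (r ⊕ q)) ↔ p = 1 − |0.421 − 0.910| = 1 − 0.489 = 0.511
¬((¬¬q ∨ (r ⊕ q)) ↔ p) = 1 − 0.511 = 0.489
¬¬((¬¬q ∨ (r ⊕ q)) ↔ p) = 1 − 0.489 = 0.511
¬¬¬((¬¬q ∨ (r ⊕ q)) ↔ p) = 1 − 0.511 = 0.489
¬¬¬¬((¬¬q ∨ (r ⊕ q)) ↔ p) = 1 − 0.489 = 0.511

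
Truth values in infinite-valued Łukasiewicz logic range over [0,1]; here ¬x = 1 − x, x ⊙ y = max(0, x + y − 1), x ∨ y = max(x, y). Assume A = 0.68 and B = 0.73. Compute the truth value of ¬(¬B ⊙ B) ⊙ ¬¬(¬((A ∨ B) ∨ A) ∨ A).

¬B = 1 − 0.73 = 0.27
¬B ⊙ B = max(0, 0.27 + 0.73 − 1) = max(0, 0.00) = 0.00
¬(¬B ⊙ B) = 1 − 0.00 = 1.00
A ∨ B = max(0.68, 0.73) = 0.73
(A ∨ B) ∨ A = max(0.73, 0.68) = 0.73
¬((A ∨ B) ∨ A) = 1 − 0.73 = 0.27
¬((A ∨ B) ∨ A) ∨ A = max(0.27, 0.68) = 0.68
¬(¬((A ∨ B) ∨ A) ∨ A) = 1 − 0.68 = 0.32
¬¬(¬((A ∨ B) ∨ A) ∨ A) = 1 − 0.32 = 0.68
¬(¬B ⊙ B) ⊙ ¬¬(¬((A ∨ B) ∨ A) ∨ A) = max(0, 1.00 + 0.68 − 1) = max(0, 0.68) = 0.68

0.68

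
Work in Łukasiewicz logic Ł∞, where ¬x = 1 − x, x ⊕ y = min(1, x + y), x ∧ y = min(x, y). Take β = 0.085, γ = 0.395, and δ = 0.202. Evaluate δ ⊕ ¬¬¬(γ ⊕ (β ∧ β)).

0.722

β ∧ β = min(0.085, 0.085) = 0.085
γ ⊕ (β ∧ β) = min(1, 0.395 + 0.085) = min(1, 0.480) = 0.480
¬(γ ⊕ (β ∧ β)) = 1 − 0.480 = 0.520
¬¬(γ ⊕ (β ∧ β)) = 1 − 0.520 = 0.480
¬¬¬(γ ⊕ (β ∧ β)) = 1 − 0.480 = 0.520
δ ⊕ ¬¬¬(γ ⊕ (β ∧ β)) = min(1, 0.202 + 0.520) = min(1, 0.722) = 0.722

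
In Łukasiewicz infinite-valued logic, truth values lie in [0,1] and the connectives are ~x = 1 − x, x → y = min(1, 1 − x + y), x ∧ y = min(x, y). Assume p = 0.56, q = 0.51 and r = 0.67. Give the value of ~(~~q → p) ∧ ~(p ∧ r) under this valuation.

0.00

~q = 1 − 0.51 = 0.49
~~q = 1 − 0.49 = 0.51
~~q → p = min(1, 1 − 0.51 + 0.56) = min(1, 1.05) = 1.00
~(~~q → p) = 1 − 1.00 = 0.00
p ∧ r = min(0.56, 0.67) = 0.56
~(p ∧ r) = 1 − 0.56 = 0.44
~(~~q → p) ∧ ~(p ∧ r) = min(0.00, 0.44) = 0.00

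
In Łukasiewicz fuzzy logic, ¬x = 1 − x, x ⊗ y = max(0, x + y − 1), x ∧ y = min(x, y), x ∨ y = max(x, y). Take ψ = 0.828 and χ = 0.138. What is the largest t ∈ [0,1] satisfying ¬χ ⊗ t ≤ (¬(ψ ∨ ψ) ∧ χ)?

0.276

¬χ = 1 − 0.138 = 0.862
So the left factor is ¬χ = 0.862.
ψ ∨ ψ = max(0.828, 0.828) = 0.828
¬(ψ ∨ ψ) = 1 − 0.828 = 0.172
¬(ψ ∨ ψ) ∧ χ = min(0.172, 0.138) = 0.138
So the right-hand bound is ¬(ψ ∨ ψ) ∧ χ = 0.138.
The residuum of the Łukasiewicz t-norm gives the supremum: min(1, 1 − 0.862 + 0.138).
1 − 0.862 + 0.138 = 0.276, so t = min(1, 0.276) = 0.276.
Check: 0.862 ⊗ 0.276 = max(0, 0.138) = 0.138 ≤ 0.138.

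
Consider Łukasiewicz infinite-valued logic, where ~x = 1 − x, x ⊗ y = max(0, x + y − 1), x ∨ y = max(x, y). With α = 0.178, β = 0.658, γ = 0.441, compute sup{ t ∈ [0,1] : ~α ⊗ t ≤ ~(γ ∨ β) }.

0.520

~α = 1 − 0.178 = 0.822
So the left factor is ~α = 0.822.
γ ∨ β = max(0.441, 0.658) = 0.658
~(γ ∨ β) = 1 − 0.658 = 0.342
So the right-hand bound is ~(γ ∨ β) = 0.342.
The residuum of the Łukasiewicz t-norm gives the supremum: min(1, 1 − 0.822 + 0.342).
1 − 0.822 + 0.342 = 0.520, so t = min(1, 0.520) = 0.520.
Check: 0.822 ⊗ 0.520 = max(0, 0.342) = 0.342 ≤ 0.342.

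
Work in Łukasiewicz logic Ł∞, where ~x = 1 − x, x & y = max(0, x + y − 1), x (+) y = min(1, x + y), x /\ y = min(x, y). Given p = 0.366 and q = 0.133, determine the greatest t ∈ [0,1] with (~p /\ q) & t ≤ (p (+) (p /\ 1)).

~p = 1 − 0.366 = 0.634
~p /\ q = min(0.634, 0.133) = 0.133
So the left factor is ~p /\ q = 0.133.
p /\ 1 = min(0.366, 1.000) = 0.366
p (+) (p /\ 1) = min(1, 0.366 + 0.366) = min(1, 0.732) = 0.732
So the right-hand bound is p (+) (p /\ 1) = 0.732.
The residuum of the Łukasiewicz t-norm gives the supremum: min(1, 1 − 0.133 + 0.732).
1 − 0.133 + 0.732 = 1.599, so t = min(1, 1.599) = 1.000.
Check: 0.133 & 1.000 = max(0, 0.133) = 0.133 ≤ 0.732.

1.000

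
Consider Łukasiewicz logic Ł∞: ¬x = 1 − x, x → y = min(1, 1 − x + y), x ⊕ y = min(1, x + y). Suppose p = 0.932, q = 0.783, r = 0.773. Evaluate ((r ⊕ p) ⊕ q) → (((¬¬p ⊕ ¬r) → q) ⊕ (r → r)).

1.000

r ⊕ p = min(1, 0.773 + 0.932) = min(1, 1.705) = 1.000
(r ⊕ p) ⊕ q = min(1, 1.000 + 0.783) = min(1, 1.783) = 1.000
¬p = 1 − 0.932 = 0.068
¬¬p = 1 − 0.068 = 0.932
¬r = 1 − 0.773 = 0.227
¬¬p ⊕ ¬r = min(1, 0.932 + 0.227) = min(1, 1.159) = 1.000
(¬¬p ⊕ ¬r) → q = min(1, 1 − 1.000 + 0.783) = min(1, 0.783) = 0.783
r → r = min(1, 1 − 0.773 + 0.773) = min(1, 1.000) = 1.000
((¬¬p ⊕ ¬r) → q) ⊕ (r → r) = min(1, 0.783 + 1.000) = min(1, 1.783) = 1.000
((r ⊕ p) ⊕ q) → (((¬¬p ⊕ ¬r) → q) ⊕ (r → r)) = min(1, 1 − 1.000 + 1.000) = min(1, 1.000) = 1.000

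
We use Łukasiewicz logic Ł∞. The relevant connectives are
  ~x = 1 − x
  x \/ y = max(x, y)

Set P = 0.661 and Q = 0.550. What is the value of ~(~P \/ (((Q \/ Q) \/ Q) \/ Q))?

0.450

~P = 1 − 0.661 = 0.339
Q \/ Q = max(0.550, 0.550) = 0.550
(Q \/ Q) \/ Q = max(0.550, 0.550) = 0.550
((Q \/ Q) \/ Q) \/ Q = max(0.550, 0.550) = 0.550
~P \/ (((Q \/ Q) \/ Q) \/ Q) = max(0.339, 0.550) = 0.550
~(~P \/ (((Q \/ Q) \/ Q) \/ Q)) = 1 − 0.550 = 0.450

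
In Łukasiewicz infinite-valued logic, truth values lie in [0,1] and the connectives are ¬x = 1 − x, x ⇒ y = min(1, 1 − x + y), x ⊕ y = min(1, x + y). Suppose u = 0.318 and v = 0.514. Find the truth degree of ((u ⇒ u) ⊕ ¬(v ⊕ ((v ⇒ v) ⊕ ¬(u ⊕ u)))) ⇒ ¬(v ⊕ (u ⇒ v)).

u ⇒ u = min(1, 1 − 0.318 + 0.318) = min(1, 1.000) = 1.000
v ⇒ v = min(1, 1 − 0.514 + 0.514) = min(1, 1.000) = 1.000
u ⊕ u = min(1, 0.318 + 0.318) = min(1, 0.636) = 0.636
¬(u ⊕ u) = 1 − 0.636 = 0.364
(v ⇒ v) ⊕ ¬(u ⊕ u) = min(1, 1.000 + 0.364) = min(1, 1.364) = 1.000
v ⊕ ((v ⇒ v) ⊕ ¬(u ⊕ u)) = min(1, 0.514 + 1.000) = min(1, 1.514) = 1.000
¬(v ⊕ ((v ⇒ v) ⊕ ¬(u ⊕ u))) = 1 − 1.000 = 0.000
(u ⇒ u) ⊕ ¬(v ⊕ ((v ⇒ v) ⊕ ¬(u ⊕ u))) = min(1, 1.000 + 0.000) = min(1, 1.000) = 1.000
u ⇒ v = min(1, 1 − 0.318 + 0.514) = min(1, 1.196) = 1.000
v ⊕ (u ⇒ v) = min(1, 0.514 + 1.000) = min(1, 1.514) = 1.000
¬(v ⊕ (u ⇒ v)) = 1 − 1.000 = 0.000
((u ⇒ u) ⊕ ¬(v ⊕ ((v ⇒ v) ⊕ ¬(u ⊕ u)))) ⇒ ¬(v ⊕ (u ⇒ v)) = min(1, 1 − 1.000 + 0.000) = min(1, 0.000) = 0.000

0.000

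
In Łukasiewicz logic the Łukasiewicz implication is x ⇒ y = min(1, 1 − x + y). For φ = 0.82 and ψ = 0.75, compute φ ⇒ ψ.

φ ⇒ ψ = min(1, 1 − 0.82 + 0.75) = min(1, 0.93) = 0.93
For comparison, the Gödel implication (1 if x ≤ y else y) would give 0.75.

0.93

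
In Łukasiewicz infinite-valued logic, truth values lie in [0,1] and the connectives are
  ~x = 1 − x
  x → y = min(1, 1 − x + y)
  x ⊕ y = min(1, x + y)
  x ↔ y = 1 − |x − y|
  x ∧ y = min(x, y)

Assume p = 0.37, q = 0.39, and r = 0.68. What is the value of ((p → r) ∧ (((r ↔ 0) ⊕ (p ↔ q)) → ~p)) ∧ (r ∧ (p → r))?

0.63

p → r = min(1, 1 − 0.37 + 0.68) = min(1, 1.31) = 1.00
r ↔ 0 = 1 − |0.68 − 0.00| = 1 − 0.68 = 0.32
p ↔ q = 1 − |0.37 − 0.39| = 1 − 0.02 = 0.98
(r ↔ 0) ⊕ (p ↔ q) = min(1, 0.32 + 0.98) = min(1, 1.30) = 1.00
~p = 1 − 0.37 = 0.63
((r ↔ 0) ⊕ (p ↔ q)) → ~p = min(1, 1 − 1.00 + 0.63) = min(1, 0.63) = 0.63
(p → r) ∧ (((r ↔ 0) ⊕ (p ↔ q)) → ~p) = min(1.00, 0.63) = 0.63
r ∧ (p → r) = min(0.68, 1.00) = 0.68
((p → r) ∧ (((r ↔ 0) ⊕ (p ↔ q)) → ~p)) ∧ (r ∧ (p → r)) = min(0.63, 0.68) = 0.63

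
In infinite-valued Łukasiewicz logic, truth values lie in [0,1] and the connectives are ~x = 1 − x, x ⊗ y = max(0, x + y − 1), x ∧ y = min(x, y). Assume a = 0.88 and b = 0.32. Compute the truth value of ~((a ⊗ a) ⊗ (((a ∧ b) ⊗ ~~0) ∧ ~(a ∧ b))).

a ⊗ a = max(0, 0.88 + 0.88 − 1) = max(0, 0.76) = 0.76
a ∧ b = min(0.88, 0.32) = 0.32
~0 = 1 − 0.00 = 1.00
~~0 = 1 − 1.00 = 0.00
(a ∧ b) ⊗ ~~0 = max(0, 0.32 + 0.00 − 1) = max(0, -0.68) = 0.00
~(a ∧ b) = 1 − 0.32 = 0.68
((a ∧ b) ⊗ ~~0) ∧ ~(a ∧ b) = min(0.00, 0.68) = 0.00
(a ⊗ a) ⊗ (((a ∧ b) ⊗ ~~0) ∧ ~(a ∧ b)) = max(0, 0.76 + 0.00 − 1) = max(0, -0.24) = 0.00
~((a ⊗ a) ⊗ (((a ∧ b) ⊗ ~~0) ∧ ~(a ∧ b))) = 1 − 0.00 = 1.00

1.00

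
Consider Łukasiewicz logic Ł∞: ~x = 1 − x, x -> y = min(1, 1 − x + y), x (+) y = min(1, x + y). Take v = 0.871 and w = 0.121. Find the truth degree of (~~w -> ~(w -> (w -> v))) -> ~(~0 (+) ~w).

~w = 1 − 0.121 = 0.879
~~w = 1 − 0.879 = 0.121
w -> v = min(1, 1 − 0.121 + 0.871) = min(1, 1.750) = 1.000
w -> (w -> v) = min(1, 1 − 0.121 + 1.000) = min(1, 1.879) = 1.000
~(w -> (w -> v)) = 1 − 1.000 = 0.000
~~w -> ~(w -> (w -> v)) = min(1, 1 − 0.121 + 0.000) = min(1, 0.879) = 0.879
~0 = 1 − 0.000 = 1.000
~0 (+) ~w = min(1, 1.000 + 0.879) = min(1, 1.879) = 1.000
~(~0 (+) ~w) = 1 − 1.000 = 0.000
(~~w -> ~(w -> (w -> v))) -> ~(~0 (+) ~w) = min(1, 1 − 0.879 + 0.000) = min(1, 0.121) = 0.121

0.121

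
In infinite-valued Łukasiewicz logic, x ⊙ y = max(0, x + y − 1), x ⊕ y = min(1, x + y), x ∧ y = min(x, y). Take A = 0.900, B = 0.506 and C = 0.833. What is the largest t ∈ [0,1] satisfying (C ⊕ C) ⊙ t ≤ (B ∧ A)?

0.506

C ⊕ C = min(1, 0.833 + 0.833) = min(1, 1.666) = 1.000
So the left factor is C ⊕ C = 1.000.
B ∧ A = min(0.506, 0.900) = 0.506
So the right-hand bound is B ∧ A = 0.506.
The residuum of the Łukasiewicz t-norm gives the supremum: min(1, 1 − 1.000 + 0.506).
1 − 1.000 + 0.506 = 0.506, so t = min(1, 0.506) = 0.506.
Check: 1.000 ⊙ 0.506 = max(0, 0.506) = 0.506 ≤ 0.506.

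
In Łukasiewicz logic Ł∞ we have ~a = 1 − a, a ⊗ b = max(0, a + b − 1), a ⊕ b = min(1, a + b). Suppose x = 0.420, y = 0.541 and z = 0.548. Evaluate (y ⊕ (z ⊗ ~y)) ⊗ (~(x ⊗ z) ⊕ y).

0.548

~y = 1 − 0.541 = 0.459
z ⊗ ~y = max(0, 0.548 + 0.459 − 1) = max(0, 0.007) = 0.007
y ⊕ (z ⊗ ~y) = min(1, 0.541 + 0.007) = min(1, 0.548) = 0.548
x ⊗ z = max(0, 0.420 + 0.548 − 1) = max(0, -0.032) = 0.000
~(x ⊗ z) = 1 − 0.000 = 1.000
~(x ⊗ z) ⊕ y = min(1, 1.000 + 0.541) = min(1, 1.541) = 1.000
(y ⊕ (z ⊗ ~y)) ⊗ (~(x ⊗ z) ⊕ y) = max(0, 0.548 + 1.000 − 1) = max(0, 0.548) = 0.548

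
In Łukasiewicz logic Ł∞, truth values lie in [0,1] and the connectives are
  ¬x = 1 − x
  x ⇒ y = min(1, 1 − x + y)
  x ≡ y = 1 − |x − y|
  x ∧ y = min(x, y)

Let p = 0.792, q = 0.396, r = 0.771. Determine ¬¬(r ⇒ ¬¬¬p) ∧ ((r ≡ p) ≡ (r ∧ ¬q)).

0.437

¬p = 1 − 0.792 = 0.208
¬¬p = 1 − 0.208 = 0.792
¬¬¬p = 1 − 0.792 = 0.208
r ⇒ ¬¬¬p = min(1, 1 − 0.771 + 0.208) = min(1, 0.437) = 0.437
¬(r ⇒ ¬¬¬p) = 1 − 0.437 = 0.563
¬¬(r ⇒ ¬¬¬p) = 1 − 0.563 = 0.437
r ≡ p = 1 − |0.771 − 0.792| = 1 − 0.021 = 0.979
¬q = 1 − 0.396 = 0.604
r ∧ ¬q = min(0.771, 0.604) = 0.604
(r ≡ p) ≡ (r ∧ ¬q) = 1 − |0.979 − 0.604| = 1 − 0.375 = 0.625
¬¬(r ⇒ ¬¬¬p) ∧ ((r ≡ p) ≡ (r ∧ ¬q)) = min(0.437, 0.625) = 0.437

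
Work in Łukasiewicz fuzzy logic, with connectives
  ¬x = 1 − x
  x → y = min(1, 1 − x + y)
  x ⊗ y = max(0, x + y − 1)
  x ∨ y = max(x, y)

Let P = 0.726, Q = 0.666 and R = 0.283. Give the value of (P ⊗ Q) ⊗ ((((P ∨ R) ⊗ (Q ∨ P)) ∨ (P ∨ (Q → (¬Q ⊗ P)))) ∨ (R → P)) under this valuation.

0.392

P ⊗ Q = max(0, 0.726 + 0.666 − 1) = max(0, 0.392) = 0.392
P ∨ R = max(0.726, 0.283) = 0.726
Q ∨ P = max(0.666, 0.726) = 0.726
(P ∨ R) ⊗ (Q ∨ P) = max(0, 0.726 + 0.726 − 1) = max(0, 0.452) = 0.452
¬Q = 1 − 0.666 = 0.334
¬Q ⊗ P = max(0, 0.334 + 0.726 − 1) = max(0, 0.060) = 0.060
Q → (¬Q ⊗ P) = min(1, 1 − 0.666 + 0.060) = min(1, 0.394) = 0.394
P ∨ (Q → (¬Q ⊗ P)) = max(0.726, 0.394) = 0.726
((P ∨ R) ⊗ (Q ∨ P)) ∨ (P ∨ (Q → (¬Q ⊗ P))) = max(0.452, 0.726) = 0.726
R → P = min(1, 1 − 0.283 + 0.726) = min(1, 1.443) = 1.000
(((P ∨ R) ⊗ (Q ∨ P)) ∨ (P ∨ (Q → (¬Q ⊗ P)))) ∨ (R → P) = max(0.726, 1.000) = 1.000
(P ⊗ Q) ⊗ ((((P ∨ R) ⊗ (Q ∨ P)) ∨ (P ∨ (Q → (¬Q ⊗ P)))) ∨ (R → P)) = max(0, 0.392 + 1.000 − 1) = max(0, 0.392) = 0.392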